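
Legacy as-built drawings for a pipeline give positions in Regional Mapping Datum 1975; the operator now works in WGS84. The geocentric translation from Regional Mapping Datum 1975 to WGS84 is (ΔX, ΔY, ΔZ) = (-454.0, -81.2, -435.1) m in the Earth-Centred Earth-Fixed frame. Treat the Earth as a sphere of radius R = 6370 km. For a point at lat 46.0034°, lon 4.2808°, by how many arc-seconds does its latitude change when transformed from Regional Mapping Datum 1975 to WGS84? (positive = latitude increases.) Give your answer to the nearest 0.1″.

Δφ = 0.9″

sin φ = 0.719381, cos φ = 0.694616, sin λ = 0.074645, cos λ = 0.997210.
North component: ΔN = −sin φ cos λ·ΔX − sin φ sin λ·ΔY + cos φ·ΔZ = −(0.719381)(0.997210)(-454.0) − (0.719381)(0.074645)(-81.2) + (0.694616)(-435.1) = 27.82 m.
1° of latitude spans πR/180 = 111177 m, so Δφ = 27.82 / 111177 × 3600 = 0.901″.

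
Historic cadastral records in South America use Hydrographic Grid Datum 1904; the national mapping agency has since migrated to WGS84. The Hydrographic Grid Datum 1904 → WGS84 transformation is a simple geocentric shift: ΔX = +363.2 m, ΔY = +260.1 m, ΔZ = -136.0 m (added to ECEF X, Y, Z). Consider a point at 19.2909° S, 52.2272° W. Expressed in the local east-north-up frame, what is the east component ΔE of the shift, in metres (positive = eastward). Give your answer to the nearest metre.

At φ = -19.2909°, λ = -52.2272°: sin φ = -0.330364, cos φ = 0.943853, sin λ = -0.790446, cos λ = 0.612532.
ΔE = −sin λ·ΔX + cos λ·ΔY = −(-0.790446)·(363.2) + (0.612532)·(260.1) = 446.41 m.

ΔE = 446 m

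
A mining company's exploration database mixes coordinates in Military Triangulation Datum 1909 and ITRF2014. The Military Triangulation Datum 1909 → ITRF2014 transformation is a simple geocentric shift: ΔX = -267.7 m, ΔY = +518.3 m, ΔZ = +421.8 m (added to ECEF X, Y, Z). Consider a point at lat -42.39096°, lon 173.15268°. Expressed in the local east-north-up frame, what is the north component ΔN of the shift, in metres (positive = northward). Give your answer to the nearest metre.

At φ = -42.39096°, λ = 173.15268°: sin φ = -0.674186, cos φ = 0.738562, sin λ = 0.119224, cos λ = -0.992867.
ΔN = −sin φ cos λ·ΔX − sin φ sin λ·ΔY + cos φ·ΔZ = −(-0.674186)(-0.992867)(-267.7) − (-0.674186)(0.119224)(518.3) + (0.738562)(421.8) = 532.38 m.

ΔN = 532 m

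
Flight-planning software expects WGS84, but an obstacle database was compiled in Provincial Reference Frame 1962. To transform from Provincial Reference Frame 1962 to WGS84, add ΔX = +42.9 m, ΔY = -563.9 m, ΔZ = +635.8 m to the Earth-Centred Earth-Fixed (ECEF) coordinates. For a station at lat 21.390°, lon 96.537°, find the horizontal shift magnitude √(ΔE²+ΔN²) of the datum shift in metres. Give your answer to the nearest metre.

798 m

The local east axis at (φ, λ) is (−sin λ, cos λ, 0), so ΔE = −sin(96.537°)·42.9 + cos(96.537°)·(-563.9) = 21.58 m.
The local north axis is (−sin φ cos λ, −sin φ sin λ, cos φ), giving ΔN = 1.781 + 204.325 + 592.006 = 798.11 m.
Horizontal magnitude = √(ΔE² + ΔN²) = √(21.58² + 798.11²) = 798.40 m.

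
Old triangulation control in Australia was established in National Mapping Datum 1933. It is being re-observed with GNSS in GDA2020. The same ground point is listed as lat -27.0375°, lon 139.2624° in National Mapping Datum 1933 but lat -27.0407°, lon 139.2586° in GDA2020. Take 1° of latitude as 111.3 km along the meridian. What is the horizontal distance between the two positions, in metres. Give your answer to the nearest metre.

518 m

Δφ = -27.0407° − -27.0375° = -0.0032°; Δλ = 139.2586° − 139.2624° = -0.0038°.
ΔN = Δφ × 111300 = -356.2 m; ΔE = Δλ × 111300 × cos(-27.0375°) = -0.0038 × 111300 × 0.890709 = -376.7 m.
Distance = √(ΔE² + ΔN²) = √((-376.7)² + (-356.2)²) = 518.4 m.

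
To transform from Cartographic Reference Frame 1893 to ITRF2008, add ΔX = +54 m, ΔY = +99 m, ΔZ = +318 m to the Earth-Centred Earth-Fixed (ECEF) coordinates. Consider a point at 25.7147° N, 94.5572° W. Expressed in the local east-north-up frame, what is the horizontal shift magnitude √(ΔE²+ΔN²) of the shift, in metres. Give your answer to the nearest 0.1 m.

334.4 m

The local east axis at (φ, λ) is (−sin λ, cos λ, 0), so ΔE = −sin(-94.5572°)·54 + cos(-94.5572°)·99 = 45.96 m.
The local north axis is (−sin φ cos λ, −sin φ sin λ, cos φ), giving ΔN = 1.862 + 42.819 + 286.507 = 331.19 m.
Horizontal magnitude = √(ΔE² + ΔN²) = √(45.96² + 331.19²) = 334.36 m.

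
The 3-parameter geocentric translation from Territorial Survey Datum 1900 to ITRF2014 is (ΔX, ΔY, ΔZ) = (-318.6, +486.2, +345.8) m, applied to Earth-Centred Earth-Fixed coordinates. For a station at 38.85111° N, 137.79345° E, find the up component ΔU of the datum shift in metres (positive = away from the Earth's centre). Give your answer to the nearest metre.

ΔU = 655 m

The local up (radial) axis is (cos φ cos λ, cos φ sin λ, sin φ), giving ΔU = 183.789 + 254.374 + 216.920 = 655.08 m.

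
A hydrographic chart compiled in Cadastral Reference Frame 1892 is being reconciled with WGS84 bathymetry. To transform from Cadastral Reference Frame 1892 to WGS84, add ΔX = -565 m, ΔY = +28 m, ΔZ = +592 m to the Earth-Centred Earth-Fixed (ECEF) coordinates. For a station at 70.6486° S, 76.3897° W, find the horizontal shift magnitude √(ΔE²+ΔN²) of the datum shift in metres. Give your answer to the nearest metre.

The local east axis at (φ, λ) is (−sin λ, cos λ, 0), so ΔE = −sin(-76.3897°)·(-565) + cos(-76.3897°)·28 = -542.55 m.
The local north axis is (−sin φ cos λ, −sin φ sin λ, cos φ), giving ΔN = -125.443 − 25.676 + 196.166 = 45.05 m.
Horizontal magnitude = √(ΔE² + ΔN²) = √((-542.55)² + 45.05²) = 544.41 m.

544 m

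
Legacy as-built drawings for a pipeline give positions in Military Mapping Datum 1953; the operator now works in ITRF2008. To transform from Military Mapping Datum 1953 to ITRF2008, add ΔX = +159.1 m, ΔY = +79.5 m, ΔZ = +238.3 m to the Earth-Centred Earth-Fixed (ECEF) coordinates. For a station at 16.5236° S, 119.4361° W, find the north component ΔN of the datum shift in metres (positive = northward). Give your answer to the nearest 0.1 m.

ΔN = 186.5 m

The local north axis is (−sin φ cos λ, −sin φ sin λ, cos φ), giving ΔN = -22.238 − 19.692 + 228.459 = 186.53 m.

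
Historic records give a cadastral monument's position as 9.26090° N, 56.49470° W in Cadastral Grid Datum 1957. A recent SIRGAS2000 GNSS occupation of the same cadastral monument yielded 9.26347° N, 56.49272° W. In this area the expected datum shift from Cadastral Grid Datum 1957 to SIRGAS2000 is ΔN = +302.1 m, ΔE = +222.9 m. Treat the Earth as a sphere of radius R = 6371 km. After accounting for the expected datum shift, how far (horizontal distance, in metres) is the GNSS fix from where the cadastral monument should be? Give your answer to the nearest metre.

17 m

Observed coordinate differences: Δφ = +0.00257°, Δλ = +0.00198°.
Converting to metres (1° lat = 111195 m, cos φ = 0.986966): observed ΔN = 285.8 m, observed ΔE = 217.3 m.
Subtracting the expected shift leaves a residual of 285.8 − (302.1) = -16.3 m north and 217.3 − (222.9) = -5.6 m east.
Residual distance = √((-16.3)² + (-5.6)²) = 17.3 m.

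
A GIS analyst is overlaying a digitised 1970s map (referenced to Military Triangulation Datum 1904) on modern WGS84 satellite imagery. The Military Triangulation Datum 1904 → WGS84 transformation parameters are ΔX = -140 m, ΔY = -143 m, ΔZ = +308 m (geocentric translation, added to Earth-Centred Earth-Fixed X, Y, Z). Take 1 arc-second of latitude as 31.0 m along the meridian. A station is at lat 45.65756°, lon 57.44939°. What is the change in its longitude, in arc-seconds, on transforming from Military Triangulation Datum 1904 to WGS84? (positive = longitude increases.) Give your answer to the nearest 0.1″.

Δλ = 1.9″

sin φ = 0.715175, cos φ = 0.698945, sin λ = 0.842917, cos λ = 0.538044.
East component: ΔE = −sin λ·ΔX + cos λ·ΔY = −(0.842917)(-140) + (0.538044)(-143) = 41.07 m.
1° of latitude spans 3600 × 31.00 = 111600 m; at latitude φ, 1° of longitude spans that × cos φ = 78002.3 m, so Δλ = 41.07 / 78002.3 × 3600 = 1.895″.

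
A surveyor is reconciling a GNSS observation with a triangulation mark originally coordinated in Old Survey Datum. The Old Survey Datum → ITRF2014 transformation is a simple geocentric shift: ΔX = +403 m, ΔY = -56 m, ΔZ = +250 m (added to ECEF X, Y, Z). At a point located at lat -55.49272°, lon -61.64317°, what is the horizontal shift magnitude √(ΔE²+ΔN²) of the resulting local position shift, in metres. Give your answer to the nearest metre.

The local east axis at (φ, λ) is (−sin λ, cos λ, 0), so ΔE = −sin(-61.64317°)·403 + cos(-61.64317°)·(-56) = 328.04 m.
The local north axis is (−sin φ cos λ, −sin φ sin λ, cos φ), giving ΔN = 157.732 + 40.610 + 141.628 = 339.97 m.
Horizontal magnitude = √(ΔE² + ΔN²) = √(328.04² + 339.97²) = 472.43 m.

472 m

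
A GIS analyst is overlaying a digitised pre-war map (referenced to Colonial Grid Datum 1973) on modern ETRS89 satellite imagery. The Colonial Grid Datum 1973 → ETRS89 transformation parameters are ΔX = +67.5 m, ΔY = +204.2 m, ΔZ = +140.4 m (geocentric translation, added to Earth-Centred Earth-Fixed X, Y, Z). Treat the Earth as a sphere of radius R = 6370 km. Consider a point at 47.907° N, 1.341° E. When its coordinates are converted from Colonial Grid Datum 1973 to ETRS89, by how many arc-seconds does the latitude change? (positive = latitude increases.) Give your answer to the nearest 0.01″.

Δφ = 1.31″

sin φ = 0.742058, cos φ = 0.670336, sin λ = 0.023403, cos λ = 0.999726.
North component: ΔN = −sin φ cos λ·ΔX − sin φ sin λ·ΔY + cos φ·ΔZ = −(0.742058)(0.999726)(67.5) − (0.742058)(0.023403)(204.2) + (0.670336)(140.4) = 40.49 m.
1° of latitude spans πR/180 = 111177 m, so Δφ = 40.49 / 111177 × 3600 = 1.311″.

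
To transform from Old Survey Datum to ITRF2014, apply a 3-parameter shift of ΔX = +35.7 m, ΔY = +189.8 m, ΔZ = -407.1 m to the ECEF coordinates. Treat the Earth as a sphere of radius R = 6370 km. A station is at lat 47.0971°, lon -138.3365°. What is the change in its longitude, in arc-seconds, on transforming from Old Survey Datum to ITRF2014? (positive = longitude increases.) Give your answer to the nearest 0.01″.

sin φ = 0.732508, cos φ = 0.680758, sin λ = -0.664755, cos λ = -0.747062.
East component: ΔE = −sin λ·ΔX + cos λ·ΔY = −(-0.664755)(35.7) + (-0.747062)(189.8) = -118.06 m.
1° of latitude spans πR/180 = 111177 m; at latitude φ, 1° of longitude spans that × cos φ = 75684.9 m, so Δλ = -118.06 / 75684.9 × 3600 = -5.616″.

Δλ = -5.62″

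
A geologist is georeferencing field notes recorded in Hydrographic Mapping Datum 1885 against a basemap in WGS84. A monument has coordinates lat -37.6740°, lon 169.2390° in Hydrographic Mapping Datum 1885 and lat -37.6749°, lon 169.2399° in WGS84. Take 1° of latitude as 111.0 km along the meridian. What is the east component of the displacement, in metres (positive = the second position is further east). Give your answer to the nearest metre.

ΔE = 79 m

Δφ = -37.6749° − -37.6740° = -0.0009°; Δλ = 169.2399° − 169.2390° = +0.0009°.
ΔN = Δφ × 111000 = -99.9 m; ΔE = Δλ × 111000 × cos(-37.6740°) = +0.0009 × 111000 × 0.791501 = 79.1 m.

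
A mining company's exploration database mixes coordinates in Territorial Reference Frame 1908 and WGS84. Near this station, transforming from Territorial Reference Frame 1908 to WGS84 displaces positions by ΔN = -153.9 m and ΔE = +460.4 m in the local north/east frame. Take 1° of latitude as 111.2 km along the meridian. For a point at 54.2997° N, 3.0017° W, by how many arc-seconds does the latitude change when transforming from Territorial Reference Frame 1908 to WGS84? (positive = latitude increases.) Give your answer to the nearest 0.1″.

1° of latitude = 111.2 km, so Δφ = -153.9 / 111200 = -0.0013840° = -4.982″.

Δφ = -5.0″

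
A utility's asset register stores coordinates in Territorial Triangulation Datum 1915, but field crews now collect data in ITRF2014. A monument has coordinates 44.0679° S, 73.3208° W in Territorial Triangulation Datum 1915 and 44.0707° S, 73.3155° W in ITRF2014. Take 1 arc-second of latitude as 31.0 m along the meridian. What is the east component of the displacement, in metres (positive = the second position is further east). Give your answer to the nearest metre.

ΔE = 425 m

Δφ = -44.0707° − -44.0679° = -0.0028°; Δλ = -73.3155° − -73.3208° = +0.0053°.
1° of latitude = 3600 × 31.00 = 111600 m.
ΔN = Δφ × 111600 = -312.5 m; ΔE = Δλ × 111600 × cos(-44.0679°) = +0.0053 × 111600 × 0.718516 = 425.0 m.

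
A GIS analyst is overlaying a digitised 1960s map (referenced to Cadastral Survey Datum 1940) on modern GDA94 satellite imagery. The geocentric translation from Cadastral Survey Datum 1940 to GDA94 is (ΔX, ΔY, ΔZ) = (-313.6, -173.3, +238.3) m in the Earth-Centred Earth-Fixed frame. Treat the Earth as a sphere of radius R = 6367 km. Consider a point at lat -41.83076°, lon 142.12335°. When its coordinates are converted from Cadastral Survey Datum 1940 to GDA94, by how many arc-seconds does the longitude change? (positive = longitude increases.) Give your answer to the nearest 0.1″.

sin φ = -0.666933, cos φ = 0.745118, sin λ = 0.613964, cos λ = -0.789334.
East component: ΔE = −sin λ·ΔX + cos λ·ΔY = −(0.613964)(-313.6) + (-0.789334)(-173.3) = 329.33 m.
1° of latitude spans πR/180 = 111125 m; at latitude φ, 1° of longitude spans that × cos φ = 82801.3 m, so Δλ = 329.33 / 82801.3 × 3600 = 14.318″.

Δλ = 14.3″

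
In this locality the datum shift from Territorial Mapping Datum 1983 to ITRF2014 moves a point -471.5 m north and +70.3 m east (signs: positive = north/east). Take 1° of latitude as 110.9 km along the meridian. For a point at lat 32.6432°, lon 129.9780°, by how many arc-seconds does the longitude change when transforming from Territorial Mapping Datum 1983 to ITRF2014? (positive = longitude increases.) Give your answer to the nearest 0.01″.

At latitude 32.6432°, cos φ = 0.842046.
1° of longitude at this latitude = 110.9 × cos φ = 93.38 km, so Δλ = 70.3 / 93382.9 = 0.0007528° = 2.710″.

Δλ = 2.71″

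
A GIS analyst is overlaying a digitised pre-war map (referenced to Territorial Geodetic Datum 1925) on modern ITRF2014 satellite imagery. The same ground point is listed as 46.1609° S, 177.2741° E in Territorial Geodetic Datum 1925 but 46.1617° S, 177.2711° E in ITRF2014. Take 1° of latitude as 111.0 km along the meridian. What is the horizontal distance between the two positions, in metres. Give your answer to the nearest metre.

Δφ = -46.1617° − -46.1609° = -0.0008°; Δλ = 177.2711° − 177.2741° = -0.0030°.
ΔN = Δφ × 111000 = -88.8 m; ΔE = Δλ × 111000 × cos(-46.1609°) = -0.0030 × 111000 × 0.692636 = -230.6 m.
Distance = √(ΔE² + ΔN²) = √((-230.6)² + (-88.8)²) = 247.2 m.

247 m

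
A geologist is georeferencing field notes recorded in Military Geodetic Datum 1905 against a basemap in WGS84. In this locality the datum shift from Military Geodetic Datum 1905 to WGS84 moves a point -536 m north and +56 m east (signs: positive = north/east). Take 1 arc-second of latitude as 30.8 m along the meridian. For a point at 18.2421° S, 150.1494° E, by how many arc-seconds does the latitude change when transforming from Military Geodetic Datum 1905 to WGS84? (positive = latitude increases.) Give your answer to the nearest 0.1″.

1″ of latitude = 30.80 m, so Δφ = -536.0 / 30.80 = -17.403″.

Δφ = -17.4″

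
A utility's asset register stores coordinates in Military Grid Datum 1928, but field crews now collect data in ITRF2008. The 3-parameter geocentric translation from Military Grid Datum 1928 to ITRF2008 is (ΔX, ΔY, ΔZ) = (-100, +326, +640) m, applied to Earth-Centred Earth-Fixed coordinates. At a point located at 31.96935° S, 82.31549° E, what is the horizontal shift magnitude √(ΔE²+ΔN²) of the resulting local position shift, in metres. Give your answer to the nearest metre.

At φ = -31.96935°, λ = 82.31549°: sin φ = -0.529466, cos φ = 0.848331, sin λ = 0.991019, cos λ = 0.133718.
ΔE = −sin λ·ΔX + cos λ·ΔY = −(0.991019)·(-100) + (0.133718)·(326) = 142.69 m.
ΔN = −sin φ cos λ·ΔX − sin φ sin λ·ΔY + cos φ·ΔZ = −(-0.529466)(0.133718)(-100) − (-0.529466)(0.991019)(326) + (0.848331)(640) = 706.91 m.
Horizontal magnitude = √(ΔE² + ΔN²) = √(142.69² + 706.91²) = 721.17 m.

721 m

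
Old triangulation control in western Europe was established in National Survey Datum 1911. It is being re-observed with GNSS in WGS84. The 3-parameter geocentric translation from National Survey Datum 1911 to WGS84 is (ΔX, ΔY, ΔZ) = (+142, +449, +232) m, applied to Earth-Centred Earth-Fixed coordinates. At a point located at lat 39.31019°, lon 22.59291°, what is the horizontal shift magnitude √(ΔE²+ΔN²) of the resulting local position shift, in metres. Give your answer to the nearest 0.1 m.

At φ = 39.31019°, λ = 22.59291°: sin φ = 0.633518, cos φ = 0.773728, sin λ = 0.384181, cos λ = 0.923258.
ΔE = −sin λ·ΔX + cos λ·ΔY = −(0.384181)·(142) + (0.923258)·(449) = 359.99 m.
ΔN = −sin φ cos λ·ΔX − sin φ sin λ·ΔY + cos φ·ΔZ = −(0.633518)(0.923258)(142) − (0.633518)(0.384181)(449) + (0.773728)(232) = -12.83 m.
Horizontal magnitude = √(ΔE² + ΔN²) = √(359.99² + (-12.83)²) = 360.22 m.

360.2 m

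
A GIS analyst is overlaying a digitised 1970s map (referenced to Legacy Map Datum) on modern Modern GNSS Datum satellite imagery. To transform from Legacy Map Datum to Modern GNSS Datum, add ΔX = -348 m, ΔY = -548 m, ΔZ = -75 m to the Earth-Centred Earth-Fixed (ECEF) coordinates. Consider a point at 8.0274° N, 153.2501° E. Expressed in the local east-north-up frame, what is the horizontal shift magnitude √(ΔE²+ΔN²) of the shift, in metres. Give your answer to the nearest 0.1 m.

At φ = 8.0274°, λ = 153.2501°: sin φ = 0.139647, cos φ = 0.990201, sin λ = 0.450097, cos λ = -0.892980.
ΔE = −sin λ·ΔX + cos λ·ΔY = −(0.450097)·(-348) + (-0.892980)·(-548) = 645.99 m.
ΔN = −sin φ cos λ·ΔX − sin φ sin λ·ΔY + cos φ·ΔZ = −(0.139647)(-0.892980)(-348) − (0.139647)(0.450097)(-548) + (0.990201)(-75) = -83.22 m.
Horizontal magnitude = √(ΔE² + ΔN²) = √(645.99² + (-83.22)²) = 651.32 m.

651.3 m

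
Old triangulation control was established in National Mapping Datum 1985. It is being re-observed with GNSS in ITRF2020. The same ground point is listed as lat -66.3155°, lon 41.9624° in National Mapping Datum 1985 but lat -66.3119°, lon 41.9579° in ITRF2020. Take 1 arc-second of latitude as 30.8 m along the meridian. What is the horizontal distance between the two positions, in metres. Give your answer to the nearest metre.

Δφ = -66.3119° − -66.3155° = +0.0036°; Δλ = 41.9579° − 41.9624° = -0.0045°.
1° of latitude = 3600 × 30.80 = 110880 m.
ΔN = Δφ × 110880 = 399.2 m; ΔE = Δλ × 110880 × cos(-66.3155°) = -0.0045 × 110880 × 0.401700 = -200.4 m.
Distance = √(ΔE² + ΔN²) = √((-200.4)² + 399.2²) = 446.7 m.

447 m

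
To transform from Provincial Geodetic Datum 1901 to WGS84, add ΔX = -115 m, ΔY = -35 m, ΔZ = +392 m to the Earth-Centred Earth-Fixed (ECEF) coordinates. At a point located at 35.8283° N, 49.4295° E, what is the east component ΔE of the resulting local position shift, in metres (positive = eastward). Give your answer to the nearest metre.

At φ = 35.8283°, λ = 49.4295°: sin φ = 0.585358, cos φ = 0.810775, sin λ = 0.759606, cos λ = 0.650383.
ΔE = −sin λ·ΔX + cos λ·ΔY = −(0.759606)·(-115) + (0.650383)·(-35) = 64.59 m.

ΔE = 65 m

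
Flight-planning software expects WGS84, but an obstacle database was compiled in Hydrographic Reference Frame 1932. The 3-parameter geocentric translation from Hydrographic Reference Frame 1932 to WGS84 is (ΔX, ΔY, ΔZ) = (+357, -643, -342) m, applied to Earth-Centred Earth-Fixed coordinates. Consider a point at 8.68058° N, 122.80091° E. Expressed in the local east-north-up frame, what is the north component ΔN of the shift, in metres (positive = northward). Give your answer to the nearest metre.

ΔN = -227 m

The local north axis is (−sin φ cos λ, −sin φ sin λ, cos φ), giving ΔN = 29.188 + 81.572 − 338.082 = -227.32 m.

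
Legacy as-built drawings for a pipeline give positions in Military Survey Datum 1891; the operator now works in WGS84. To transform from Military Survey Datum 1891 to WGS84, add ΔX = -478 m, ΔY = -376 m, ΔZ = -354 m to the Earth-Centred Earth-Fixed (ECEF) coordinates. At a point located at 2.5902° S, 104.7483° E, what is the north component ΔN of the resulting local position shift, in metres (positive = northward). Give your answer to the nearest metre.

At φ = -2.5902°, λ = 104.7483°: sin φ = -0.045192, cos φ = 0.998978, sin λ = 0.967053, cos λ = -0.254573.
ΔN = −sin φ cos λ·ΔX − sin φ sin λ·ΔY + cos φ·ΔZ = −(-0.045192)(-0.254573)(-478) − (-0.045192)(0.967053)(-376) + (0.998978)(-354) = -364.57 m.

ΔN = -365 m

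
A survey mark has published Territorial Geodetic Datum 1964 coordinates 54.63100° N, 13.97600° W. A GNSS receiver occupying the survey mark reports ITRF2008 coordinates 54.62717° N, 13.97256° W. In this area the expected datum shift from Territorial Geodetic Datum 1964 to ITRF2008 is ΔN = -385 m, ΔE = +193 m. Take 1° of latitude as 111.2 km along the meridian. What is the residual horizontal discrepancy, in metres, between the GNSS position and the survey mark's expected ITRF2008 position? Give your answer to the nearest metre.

Observed coordinate differences: Δφ = -0.00383°, Δλ = +0.00344°.
Converting to metres (1° lat = 111200 m, cos φ = 0.578840): observed ΔN = -425.9 m, observed ΔE = 221.4 m.
Subtracting the expected shift leaves a residual of -425.9 − (-385) = -40.9 m north and 221.4 − (193) = 28.4 m east.
Residual distance = √((-40.9)² + 28.4²) = 49.8 m.

50 m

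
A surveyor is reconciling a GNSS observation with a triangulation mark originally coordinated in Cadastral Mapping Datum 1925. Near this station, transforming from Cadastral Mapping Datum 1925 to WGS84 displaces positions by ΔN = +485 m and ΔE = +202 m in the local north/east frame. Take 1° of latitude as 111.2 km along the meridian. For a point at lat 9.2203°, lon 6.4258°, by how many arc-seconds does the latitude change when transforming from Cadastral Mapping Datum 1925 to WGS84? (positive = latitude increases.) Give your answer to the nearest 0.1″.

1° of latitude = 111.2 km, so Δφ = 485.0 / 111200 = 0.0043615° = 15.701″.

Δφ = 15.7″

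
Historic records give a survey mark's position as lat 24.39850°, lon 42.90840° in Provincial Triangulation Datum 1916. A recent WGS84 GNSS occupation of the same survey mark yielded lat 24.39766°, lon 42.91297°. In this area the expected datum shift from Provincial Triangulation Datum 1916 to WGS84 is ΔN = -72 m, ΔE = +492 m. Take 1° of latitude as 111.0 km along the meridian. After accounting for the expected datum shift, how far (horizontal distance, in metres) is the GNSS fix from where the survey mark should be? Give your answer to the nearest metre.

Observed coordinate differences: Δφ = -0.00084°, Δλ = +0.00457°.
Converting to metres (1° lat = 111000 m, cos φ = 0.910694): observed ΔN = -93.2 m, observed ΔE = 462.0 m.
Subtracting the expected shift leaves a residual of -93.2 − (-72) = -21.2 m north and 462.0 − (492) = -30.0 m east.
Residual distance = √((-21.2)² + (-30.0)²) = 36.8 m.

37 m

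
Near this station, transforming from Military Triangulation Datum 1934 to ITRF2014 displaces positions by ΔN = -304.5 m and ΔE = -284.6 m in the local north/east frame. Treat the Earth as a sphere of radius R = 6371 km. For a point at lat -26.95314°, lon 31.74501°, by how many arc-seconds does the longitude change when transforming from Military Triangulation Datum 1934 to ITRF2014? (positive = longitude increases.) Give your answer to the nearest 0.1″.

At latitude -26.95314°, cos φ = 0.891378.
One radian of longitude at latitude φ spans R cos φ, so Δλ = ΔE / (R cos φ) = -284.6 / (6371000 × 0.891378) = -5.0115e-05 rad = -10.337″.

Δλ = -10.3″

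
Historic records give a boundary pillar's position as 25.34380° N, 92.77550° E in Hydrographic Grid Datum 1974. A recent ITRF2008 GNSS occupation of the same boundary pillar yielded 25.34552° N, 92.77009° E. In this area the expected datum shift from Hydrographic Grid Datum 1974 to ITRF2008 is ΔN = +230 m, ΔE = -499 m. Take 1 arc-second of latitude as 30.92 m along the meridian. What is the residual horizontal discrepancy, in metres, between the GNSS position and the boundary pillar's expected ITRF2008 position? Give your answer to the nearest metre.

59 m

Observed coordinate differences: Δφ = +0.00172°, Δλ = -0.00541°.
Converting to metres (1° lat = 111312 m, cos φ = 0.903756): observed ΔN = 191.5 m, observed ΔE = -544.2 m.
Subtracting the expected shift leaves a residual of 191.5 − (230) = -38.5 m north and -544.2 − (-499) = -45.2 m east.
Residual distance = √((-38.5)² + (-45.2)²) = 59.4 m.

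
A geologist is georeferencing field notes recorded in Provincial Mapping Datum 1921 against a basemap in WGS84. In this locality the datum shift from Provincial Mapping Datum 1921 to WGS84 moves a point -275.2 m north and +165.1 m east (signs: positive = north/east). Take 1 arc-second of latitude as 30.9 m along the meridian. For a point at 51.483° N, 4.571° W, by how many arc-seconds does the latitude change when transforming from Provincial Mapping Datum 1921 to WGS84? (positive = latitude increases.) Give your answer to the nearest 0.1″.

1″ of latitude = 30.90 m, so Δφ = -275.2 / 30.90 = -8.906″.

Δφ = -8.9″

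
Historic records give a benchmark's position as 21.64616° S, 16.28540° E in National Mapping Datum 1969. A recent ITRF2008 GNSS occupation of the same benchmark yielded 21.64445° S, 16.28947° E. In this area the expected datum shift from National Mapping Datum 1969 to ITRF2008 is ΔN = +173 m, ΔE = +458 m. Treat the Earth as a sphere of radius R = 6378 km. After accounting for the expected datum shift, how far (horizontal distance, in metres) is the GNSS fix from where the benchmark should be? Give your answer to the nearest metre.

Observed coordinate differences: Δφ = +0.00171°, Δλ = +0.00407°.
Converting to metres (1° lat = 111317 m, cos φ = 0.929480): observed ΔN = 190.4 m, observed ΔE = 421.1 m.
Subtracting the expected shift leaves a residual of 190.4 − (173) = 17.4 m north and 421.1 − (458) = -36.9 m east.
Residual distance = √(17.4² + (-36.9)²) = 40.8 m.

41 m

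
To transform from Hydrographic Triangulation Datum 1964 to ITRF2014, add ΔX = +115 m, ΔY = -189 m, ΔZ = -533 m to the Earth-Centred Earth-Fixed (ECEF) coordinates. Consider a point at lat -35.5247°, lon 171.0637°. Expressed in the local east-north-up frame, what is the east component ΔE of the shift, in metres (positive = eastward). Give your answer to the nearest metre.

ΔE = 169 m

At φ = -35.5247°, λ = 171.0637°: sin φ = -0.581054, cos φ = 0.813865, sin λ = 0.155336, cos λ = -0.987862.
ΔE = −sin λ·ΔX + cos λ·ΔY = −(0.155336)·(115) + (-0.987862)·(-189) = 168.84 m.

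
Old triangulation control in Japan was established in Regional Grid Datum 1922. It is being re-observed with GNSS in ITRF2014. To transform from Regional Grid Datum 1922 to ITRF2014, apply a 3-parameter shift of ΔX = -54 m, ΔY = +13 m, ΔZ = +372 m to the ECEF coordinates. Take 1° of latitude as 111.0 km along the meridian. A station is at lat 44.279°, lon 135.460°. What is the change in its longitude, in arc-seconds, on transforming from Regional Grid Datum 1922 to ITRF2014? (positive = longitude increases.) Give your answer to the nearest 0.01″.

sin φ = 0.698153, cos φ = 0.715949, sin λ = 0.701407, cos λ = -0.712761.
East component: ΔE = −sin λ·ΔX + cos λ·ΔY = −(0.701407)(-54) + (-0.712761)(13) = 28.61 m.
1° of latitude spans 111000 m; at latitude φ, 1° of longitude spans that × cos φ = 79470.3 m, so Δλ = 28.61 / 79470.3 × 3600 = 1.296″.

Δλ = 1.30″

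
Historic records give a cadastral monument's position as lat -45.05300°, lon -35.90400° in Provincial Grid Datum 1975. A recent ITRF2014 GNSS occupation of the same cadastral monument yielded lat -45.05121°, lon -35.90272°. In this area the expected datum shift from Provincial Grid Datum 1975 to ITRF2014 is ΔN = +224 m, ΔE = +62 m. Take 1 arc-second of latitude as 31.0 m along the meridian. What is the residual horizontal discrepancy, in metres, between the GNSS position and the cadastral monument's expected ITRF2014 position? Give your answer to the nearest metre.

46 m

Observed coordinate differences: Δφ = +0.00179°, Δλ = +0.00128°.
Converting to metres (1° lat = 111600 m, cos φ = 0.706452): observed ΔN = 199.8 m, observed ΔE = 100.9 m.
Subtracting the expected shift leaves a residual of 199.8 − (224) = -24.2 m north and 100.9 − (62) = 38.9 m east.
Residual distance = √((-24.2)² + 38.9²) = 45.8 m.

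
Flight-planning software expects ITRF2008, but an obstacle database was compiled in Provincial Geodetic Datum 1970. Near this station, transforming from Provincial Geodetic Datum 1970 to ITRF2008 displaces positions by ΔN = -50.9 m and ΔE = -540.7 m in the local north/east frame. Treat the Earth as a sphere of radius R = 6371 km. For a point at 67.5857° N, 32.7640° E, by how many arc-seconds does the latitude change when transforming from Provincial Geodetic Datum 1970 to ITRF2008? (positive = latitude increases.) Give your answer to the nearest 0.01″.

Δφ = -1.65″

On a sphere of radius R, 1 rad of latitude = R, so Δφ = ΔN / R = -50.9 / 6371000 = -7.9893e-06 rad = -1.648″.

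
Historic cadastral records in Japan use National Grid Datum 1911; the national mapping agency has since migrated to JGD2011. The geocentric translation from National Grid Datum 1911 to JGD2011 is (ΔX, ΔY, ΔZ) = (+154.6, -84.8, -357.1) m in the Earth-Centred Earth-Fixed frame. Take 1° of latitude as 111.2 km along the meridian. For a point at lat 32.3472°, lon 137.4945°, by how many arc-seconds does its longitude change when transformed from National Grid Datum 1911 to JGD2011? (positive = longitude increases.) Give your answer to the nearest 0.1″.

sin φ = 0.535048, cos φ = 0.844821, sin λ = 0.675661, cos λ = -0.737212.
East component: ΔE = −sin λ·ΔX + cos λ·ΔY = −(0.675661)(154.6) + (-0.737212)(-84.8) = -41.94 m.
1° of latitude spans 111200 m; at latitude φ, 1° of longitude spans that × cos φ = 93944.1 m, so Δλ = -41.94 / 93944.1 × 3600 = -1.607″.

Δλ = -1.6″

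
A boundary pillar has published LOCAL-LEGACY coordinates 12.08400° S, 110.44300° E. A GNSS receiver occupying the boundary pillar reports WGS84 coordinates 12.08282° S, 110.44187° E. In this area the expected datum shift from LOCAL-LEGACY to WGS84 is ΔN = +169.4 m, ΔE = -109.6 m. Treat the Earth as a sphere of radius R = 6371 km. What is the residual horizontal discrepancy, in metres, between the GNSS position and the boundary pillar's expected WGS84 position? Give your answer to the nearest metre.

40 m

Observed coordinate differences: Δφ = +0.00118°, Δλ = -0.00113°.
Converting to metres (1° lat = 111195 m, cos φ = 0.977842): observed ΔN = 131.2 m, observed ΔE = -122.9 m.
Subtracting the expected shift leaves a residual of 131.2 − (169.4) = -38.2 m north and -122.9 − (-109.6) = -13.3 m east.
Residual distance = √((-38.2)² + (-13.3)²) = 40.4 m.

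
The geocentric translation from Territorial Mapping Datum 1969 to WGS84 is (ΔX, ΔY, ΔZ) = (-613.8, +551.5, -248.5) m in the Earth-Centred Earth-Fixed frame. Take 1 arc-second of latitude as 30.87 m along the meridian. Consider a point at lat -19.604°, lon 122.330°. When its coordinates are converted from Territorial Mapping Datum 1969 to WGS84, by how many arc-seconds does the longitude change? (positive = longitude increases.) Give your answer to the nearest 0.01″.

Δλ = 7.69″

sin φ = -0.335517, cos φ = 0.942034, sin λ = 0.844982, cos λ = -0.534795.
East component: ΔE = −sin λ·ΔX + cos λ·ΔY = −(0.844982)(-613.8) + (-0.534795)(551.5) = 223.71 m.
1° of latitude spans 3600 × 30.87 = 111132 m; at latitude φ, 1° of longitude spans that × cos φ = 104690.1 m, so Δλ = 223.71 / 104690.1 × 3600 = 7.693″.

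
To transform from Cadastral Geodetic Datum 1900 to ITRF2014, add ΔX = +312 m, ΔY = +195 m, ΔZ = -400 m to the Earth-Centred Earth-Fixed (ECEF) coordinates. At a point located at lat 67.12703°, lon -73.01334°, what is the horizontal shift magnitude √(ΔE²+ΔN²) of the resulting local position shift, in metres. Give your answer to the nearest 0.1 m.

The local east axis at (φ, λ) is (−sin λ, cos λ, 0), so ΔE = −sin(-73.01334°)·312 + cos(-73.01334°)·195 = 355.36 m.
The local north axis is (−sin φ cos λ, −sin φ sin λ, cos φ), giving ΔN = -83.983 + 171.829 − 155.476 = -67.63 m.
Horizontal magnitude = √(ΔE² + ΔN²) = √(355.36² + (-67.63)²) = 361.74 m.

361.7 m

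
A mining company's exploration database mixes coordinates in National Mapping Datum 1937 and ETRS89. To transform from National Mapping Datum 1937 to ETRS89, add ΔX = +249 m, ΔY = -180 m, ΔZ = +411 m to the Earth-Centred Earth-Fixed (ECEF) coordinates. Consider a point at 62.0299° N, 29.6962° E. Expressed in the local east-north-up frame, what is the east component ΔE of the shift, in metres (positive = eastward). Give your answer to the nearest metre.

The local east axis at (φ, λ) is (−sin λ, cos λ, 0), so ΔE = −sin(29.6962°)·249 + cos(29.6962°)·(-180) = -279.71 m.

ΔE = -280 m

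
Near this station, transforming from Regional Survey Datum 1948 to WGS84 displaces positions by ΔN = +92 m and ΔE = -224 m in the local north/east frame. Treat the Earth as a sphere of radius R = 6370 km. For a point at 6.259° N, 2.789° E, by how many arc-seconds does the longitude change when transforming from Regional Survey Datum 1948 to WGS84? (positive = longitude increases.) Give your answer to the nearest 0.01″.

Δλ = -7.30″

At latitude 6.259°, cos φ = 0.994039.
One radian of longitude at latitude φ spans R cos φ, so Δλ = ΔE / (R cos φ) = -224.0 / (6370000 × 0.994039) = -3.5376e-05 rad = -7.297″.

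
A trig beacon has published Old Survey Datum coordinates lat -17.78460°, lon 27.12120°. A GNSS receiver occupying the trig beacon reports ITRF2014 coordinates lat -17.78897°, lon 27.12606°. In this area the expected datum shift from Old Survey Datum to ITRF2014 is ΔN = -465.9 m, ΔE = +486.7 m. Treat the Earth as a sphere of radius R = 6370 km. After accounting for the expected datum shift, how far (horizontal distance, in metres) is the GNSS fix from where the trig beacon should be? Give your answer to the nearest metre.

Observed coordinate differences: Δφ = -0.00437°, Δλ = +0.00486°.
Converting to metres (1° lat = 111177 m, cos φ = 0.952212): observed ΔN = -485.8 m, observed ΔE = 514.5 m.
Subtracting the expected shift leaves a residual of -485.8 − (-465.9) = -19.9 m north and 514.5 − (486.7) = 27.8 m east.
Residual distance = √((-19.9)² + 27.8²) = 34.2 m.

34 m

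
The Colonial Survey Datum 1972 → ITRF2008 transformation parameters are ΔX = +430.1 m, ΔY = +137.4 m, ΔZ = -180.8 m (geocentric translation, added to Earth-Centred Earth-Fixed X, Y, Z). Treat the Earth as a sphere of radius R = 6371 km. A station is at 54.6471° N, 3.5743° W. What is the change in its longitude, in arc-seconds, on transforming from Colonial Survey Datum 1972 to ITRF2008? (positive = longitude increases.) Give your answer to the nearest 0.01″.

Δλ = 9.17″

sin φ = 0.815604, cos φ = 0.578611, sin λ = -0.062343, cos λ = 0.998055.
East component: ΔE = −sin λ·ΔX + cos λ·ΔY = −(-0.062343)(430.1) + (0.998055)(137.4) = 163.95 m.
1° of latitude spans πR/180 = 111195 m; at latitude φ, 1° of longitude spans that × cos φ = 64338.6 m, so Δλ = 163.95 / 64338.6 × 3600 = 9.173″.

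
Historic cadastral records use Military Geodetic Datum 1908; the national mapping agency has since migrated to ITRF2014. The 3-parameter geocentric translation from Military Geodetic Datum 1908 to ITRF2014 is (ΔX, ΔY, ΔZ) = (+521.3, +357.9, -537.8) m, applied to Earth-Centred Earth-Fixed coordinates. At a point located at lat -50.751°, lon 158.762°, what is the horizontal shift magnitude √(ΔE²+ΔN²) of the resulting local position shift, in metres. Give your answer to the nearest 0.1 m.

The local east axis at (φ, λ) is (−sin λ, cos λ, 0), so ΔE = −sin(158.762°)·521.3 + cos(158.762°)·357.9 = -522.43 m.
The local north axis is (−sin φ cos λ, −sin φ sin λ, cos φ), giving ΔN = -376.279 + 100.399 − 340.262 = -616.14 m.
Horizontal magnitude = √(ΔE² + ΔN²) = √((-522.43)² + (-616.14)²) = 807.81 m.

807.8 m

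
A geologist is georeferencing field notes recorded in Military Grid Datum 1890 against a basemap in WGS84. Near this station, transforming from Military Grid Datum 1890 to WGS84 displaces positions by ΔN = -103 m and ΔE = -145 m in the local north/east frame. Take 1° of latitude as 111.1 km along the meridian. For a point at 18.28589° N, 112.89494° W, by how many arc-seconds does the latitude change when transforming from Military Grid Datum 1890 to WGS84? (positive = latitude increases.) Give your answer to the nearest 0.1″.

Δφ = -3.3″

1° of latitude = 111.1 km, so Δφ = -103.0 / 111100 = -0.0009271° = -3.338″.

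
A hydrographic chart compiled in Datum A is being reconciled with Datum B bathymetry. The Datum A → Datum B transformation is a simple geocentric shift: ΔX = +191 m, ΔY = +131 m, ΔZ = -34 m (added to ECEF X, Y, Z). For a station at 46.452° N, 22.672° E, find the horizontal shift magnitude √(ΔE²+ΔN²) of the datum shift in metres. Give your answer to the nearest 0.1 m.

At φ = 46.452°, λ = 22.672°: sin φ = 0.724797, cos φ = 0.688962, sin λ = 0.385455, cos λ = 0.922727.
ΔE = −sin λ·ΔX + cos λ·ΔY = −(0.385455)·(191) + (0.922727)·(131) = 47.26 m.
ΔN = −sin φ cos λ·ΔX − sin φ sin λ·ΔY + cos φ·ΔZ = −(0.724797)(0.922727)(191) − (0.724797)(0.385455)(131) + (0.688962)(-34) = -187.76 m.
Horizontal magnitude = √(ΔE² + ΔN²) = √(47.26² + (-187.76)²) = 193.62 m.

193.6 m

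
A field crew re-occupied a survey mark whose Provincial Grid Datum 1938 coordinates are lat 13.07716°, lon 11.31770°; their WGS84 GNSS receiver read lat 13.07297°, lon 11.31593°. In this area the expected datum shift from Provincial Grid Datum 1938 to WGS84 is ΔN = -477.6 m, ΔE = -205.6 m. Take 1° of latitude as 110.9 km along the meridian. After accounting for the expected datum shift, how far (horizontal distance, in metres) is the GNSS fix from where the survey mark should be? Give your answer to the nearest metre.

Observed coordinate differences: Δφ = -0.00419°, Δλ = -0.00177°.
Converting to metres (1° lat = 110900 m, cos φ = 0.974066): observed ΔN = -464.7 m, observed ΔE = -191.2 m.
Subtracting the expected shift leaves a residual of -464.7 − (-477.6) = 12.9 m north and -191.2 − (-205.6) = 14.4 m east.
Residual distance = √(12.9² + 14.4²) = 19.4 m.

19 m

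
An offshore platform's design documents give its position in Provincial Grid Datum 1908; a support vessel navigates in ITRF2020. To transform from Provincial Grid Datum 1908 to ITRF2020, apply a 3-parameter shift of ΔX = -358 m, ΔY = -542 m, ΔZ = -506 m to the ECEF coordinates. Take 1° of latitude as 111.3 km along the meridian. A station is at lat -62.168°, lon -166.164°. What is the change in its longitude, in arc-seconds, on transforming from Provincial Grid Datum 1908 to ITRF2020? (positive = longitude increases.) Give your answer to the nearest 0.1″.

sin φ = -0.884320, cos φ = 0.466881, sin λ = -0.239144, cos λ = -0.970984.
East component: ΔE = −sin λ·ΔX + cos λ·ΔY = −(-0.239144)(-358) + (-0.970984)(-542) = 440.66 m.
1° of latitude spans 111300 m; at latitude φ, 1° of longitude spans that × cos φ = 51963.8 m, so Δλ = 440.66 / 51963.8 × 3600 = 30.528″.

Δλ = 30.5″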